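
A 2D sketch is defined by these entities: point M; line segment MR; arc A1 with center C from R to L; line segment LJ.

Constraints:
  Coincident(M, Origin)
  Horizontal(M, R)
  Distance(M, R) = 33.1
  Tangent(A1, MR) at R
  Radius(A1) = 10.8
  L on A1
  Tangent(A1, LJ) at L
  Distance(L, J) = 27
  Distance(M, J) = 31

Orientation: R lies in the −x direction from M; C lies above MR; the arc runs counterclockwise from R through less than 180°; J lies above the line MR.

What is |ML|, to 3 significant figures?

24.3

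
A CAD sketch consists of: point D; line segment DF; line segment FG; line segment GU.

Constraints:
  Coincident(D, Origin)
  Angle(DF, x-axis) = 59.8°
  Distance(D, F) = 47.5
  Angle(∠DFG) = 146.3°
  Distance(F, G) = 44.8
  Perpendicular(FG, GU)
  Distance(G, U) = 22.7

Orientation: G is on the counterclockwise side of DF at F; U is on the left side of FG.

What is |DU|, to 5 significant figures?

84.397

∠DFG = 146.3°, so FG runs at 59.8° + (180° − 146.3°) = 93.500° from the x-axis; with |FG| = 44.8, G = F + 44.8·(cos 93.500°, sin 93.500°) = (21.158, 85.769). The perpendicularity gives GU at right angles to FG; with |GU| = 22.7 on the left of FG, U = G + 22.7·(-0.99813, -0.061049) = (-1.4992, 84.384). Then |DU| = |U − D| = 84.397.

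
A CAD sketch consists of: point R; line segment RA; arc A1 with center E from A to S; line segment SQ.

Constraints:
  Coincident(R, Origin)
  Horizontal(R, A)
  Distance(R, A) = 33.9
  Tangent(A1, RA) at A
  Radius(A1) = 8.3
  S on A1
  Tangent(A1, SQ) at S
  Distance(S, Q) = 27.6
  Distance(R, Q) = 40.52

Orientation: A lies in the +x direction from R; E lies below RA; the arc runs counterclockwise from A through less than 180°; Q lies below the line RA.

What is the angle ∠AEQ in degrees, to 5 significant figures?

154.57°

R is at the origin; RA is horizontal with |RA| = 33.9 and A on the +x side, so A = (33.900, 0.0000). Tangency of A1 to RA means the radius EA is perpendicular to RA, so E = A + (0, -8.3) = (33.900, -8.3000). Since ES ⟂ SQ (tangency), |EQ| = √(8.3² + 27.6²) = 28.821 regardless of where S sits on A1. So Q lies on both circle(R, 40.52) and circle(E, 28.821); the below-RA intersection is Q = (21.526, -34.329). S is the foot of the tangent from Q: S = (25.695, -7.0462).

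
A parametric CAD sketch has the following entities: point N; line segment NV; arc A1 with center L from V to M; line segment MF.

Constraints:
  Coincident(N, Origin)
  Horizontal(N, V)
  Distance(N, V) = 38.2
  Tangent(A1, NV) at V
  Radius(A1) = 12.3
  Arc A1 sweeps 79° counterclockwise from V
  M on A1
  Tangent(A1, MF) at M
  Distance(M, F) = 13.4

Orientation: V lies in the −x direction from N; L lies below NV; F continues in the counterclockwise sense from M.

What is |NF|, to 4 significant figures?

57.66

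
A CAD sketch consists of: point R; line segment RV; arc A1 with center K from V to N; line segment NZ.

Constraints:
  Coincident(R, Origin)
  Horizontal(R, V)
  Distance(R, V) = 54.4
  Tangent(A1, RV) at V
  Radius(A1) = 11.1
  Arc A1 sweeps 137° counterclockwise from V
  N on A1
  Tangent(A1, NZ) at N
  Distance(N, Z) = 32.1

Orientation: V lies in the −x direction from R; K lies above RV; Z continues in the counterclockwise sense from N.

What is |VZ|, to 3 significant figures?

44.1

R is at the origin; RV is horizontal with |RV| = 54.4 and V on the −x side, so V = (-54.4, 0.00). Since A1 is tangent to RV there, KV ⟂ RV, so K = V + (0, 11.1) = (-54.4, 11.1). On A1, V sits at bearing -90° from K; a 137° counterclockwise sweep puts N at bearing 47°, so N = K + 11.1·(cos 47°, sin 47°) = (-46.8, 19.2). A1 meets NZ tangentially, so KN is at right angles to NZ, so NZ runs along (−sin 47°, cos 47°); with |NZ| = 32.1, Z = (-70.3, 41.1). Then |VZ| = |Z − V| = 44.1.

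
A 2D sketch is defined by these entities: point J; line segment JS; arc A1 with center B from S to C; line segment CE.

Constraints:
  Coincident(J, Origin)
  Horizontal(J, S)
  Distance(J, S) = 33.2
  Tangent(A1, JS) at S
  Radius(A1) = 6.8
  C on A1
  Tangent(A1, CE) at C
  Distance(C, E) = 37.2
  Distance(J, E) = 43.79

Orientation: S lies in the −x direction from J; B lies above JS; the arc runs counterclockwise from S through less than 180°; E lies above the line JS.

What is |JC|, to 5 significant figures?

27.116

J is at the origin; JS is horizontal with |JS| = 33.2 and S on the −x side, so S = (-33.200, 0.0000). The tangent condition forces BS to be normal to JS, so B = S + (0, 6.8) = (-33.200, 6.8000). Since BC ⟂ CE (tangency), |BE| = √(6.8² + 37.2²) = 37.816 regardless of where C sits on A1. So E lies on both circle(J, 43.79) and circle(B, 37.816); the above-JS intersection is E = (-16.315, 40.637). C is the foot of the tangent from E: C = (-26.669, 4.9073).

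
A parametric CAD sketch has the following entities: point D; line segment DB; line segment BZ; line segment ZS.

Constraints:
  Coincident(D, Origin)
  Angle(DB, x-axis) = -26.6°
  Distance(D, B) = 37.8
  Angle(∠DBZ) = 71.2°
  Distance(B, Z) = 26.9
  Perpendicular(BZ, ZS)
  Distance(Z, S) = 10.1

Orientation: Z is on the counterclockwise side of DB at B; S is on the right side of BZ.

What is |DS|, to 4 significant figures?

48.19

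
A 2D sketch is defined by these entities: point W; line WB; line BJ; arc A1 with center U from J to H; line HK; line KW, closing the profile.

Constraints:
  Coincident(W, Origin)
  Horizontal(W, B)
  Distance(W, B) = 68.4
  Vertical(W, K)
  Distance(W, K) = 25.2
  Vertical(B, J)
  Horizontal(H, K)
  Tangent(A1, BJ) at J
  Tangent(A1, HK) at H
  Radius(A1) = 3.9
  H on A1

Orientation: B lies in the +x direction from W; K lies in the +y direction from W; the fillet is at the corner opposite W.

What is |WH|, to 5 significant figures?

69.248

W is at the origin; WB is horizontal with |WB| = 68.4 and B on the +x side, so B = (68.400, 0.0000). WK is vertical with |WK| = 25.2 and K on the +y side, so K = (0.0000, 25.200). The virtual corner opposite W is at (68.400, 25.200). The tangent condition forces UJ to be normal to BJ and A1 meets HK tangentially, so UH is at right angles to HK, with radius 3.9, so the center U sits 3.9 in from both sides at U = (64.500, 21.300). That places the tangent points at J = (68.400, 21.300) on BJ and H = (64.500, 25.200) on HK. Then |WH| = |H − W| = 69.248.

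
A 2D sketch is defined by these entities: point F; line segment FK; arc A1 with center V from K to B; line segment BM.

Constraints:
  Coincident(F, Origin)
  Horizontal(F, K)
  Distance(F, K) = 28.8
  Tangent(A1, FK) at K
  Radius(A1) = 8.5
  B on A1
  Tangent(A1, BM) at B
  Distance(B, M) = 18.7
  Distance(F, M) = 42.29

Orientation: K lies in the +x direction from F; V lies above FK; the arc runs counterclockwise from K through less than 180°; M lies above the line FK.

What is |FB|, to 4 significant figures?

38.52

Checks: |VB| = 8.500 ✓; ∠(VB, BM) = 90.00° ✓; |BM| = 18.70 ✓; |FM| = 42.29 ✓.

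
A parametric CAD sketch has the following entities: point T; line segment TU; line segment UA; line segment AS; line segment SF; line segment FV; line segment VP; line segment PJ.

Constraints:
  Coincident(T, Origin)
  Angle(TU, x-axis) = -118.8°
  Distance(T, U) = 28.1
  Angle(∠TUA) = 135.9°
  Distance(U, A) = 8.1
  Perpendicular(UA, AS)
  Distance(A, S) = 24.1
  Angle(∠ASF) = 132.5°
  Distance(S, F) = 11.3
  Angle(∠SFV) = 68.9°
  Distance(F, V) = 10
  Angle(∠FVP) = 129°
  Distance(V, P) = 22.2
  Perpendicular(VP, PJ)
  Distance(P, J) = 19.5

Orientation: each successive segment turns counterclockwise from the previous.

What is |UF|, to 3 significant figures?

31.7

T is at the origin; TU runs at -118.8° with length 28.1, so U = (-13.5, -24.6). ∠TUA = 135.9° gives UA at -74.7° from the x-axis; with |UA| = 8.1, A = (-11.4, -32.4). UA ⟂ AS, so AS runs at 15.3°; with |AS| = 24.1, S = (11.8, -26.1). ∠ASF = 132.5° gives SF at 62.8° from the x-axis; with |SF| = 11.3, F = (17.0, -16.0). Then |UF| = |F − U| = 31.7.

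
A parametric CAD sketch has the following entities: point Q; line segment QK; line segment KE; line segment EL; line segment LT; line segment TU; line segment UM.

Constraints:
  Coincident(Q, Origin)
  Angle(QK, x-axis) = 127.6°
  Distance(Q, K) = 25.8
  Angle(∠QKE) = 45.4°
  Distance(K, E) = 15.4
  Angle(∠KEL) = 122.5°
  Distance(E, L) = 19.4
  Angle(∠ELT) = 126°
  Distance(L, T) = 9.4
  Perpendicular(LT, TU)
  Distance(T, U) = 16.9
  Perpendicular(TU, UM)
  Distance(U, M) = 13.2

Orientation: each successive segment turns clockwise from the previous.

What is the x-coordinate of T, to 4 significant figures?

3.410

Q is at the origin; QK runs at 127.6° with length 25.8, so K = (-15.74, 20.44). ∠QKE = 45.4° gives KE at -7.000° from the x-axis; with |KE| = 15.4, E = (-0.4565, 18.56). ∠KEL = 122.5° gives EL at -64.50° from the x-axis; with |EL| = 19.4, L = (7.895, 1.054). ∠ELT = 126.0° gives LT at -118.5° from the x-axis; with |LT| = 9.4, T = (3.410, -7.207). So T.x = 3.410.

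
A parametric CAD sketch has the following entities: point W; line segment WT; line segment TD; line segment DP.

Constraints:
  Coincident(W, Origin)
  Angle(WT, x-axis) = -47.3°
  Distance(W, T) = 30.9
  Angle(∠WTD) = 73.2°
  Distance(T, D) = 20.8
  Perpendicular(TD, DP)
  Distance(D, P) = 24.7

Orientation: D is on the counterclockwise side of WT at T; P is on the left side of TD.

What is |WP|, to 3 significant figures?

12.8

W is at the origin; WT runs at -47.3° with length 30.9, so T = 30.9·(cos -47.3°, sin -47.3°) = (21.0, -22.7). ∠WTD = 73.2°, so TD runs at -47.3° + (180° − 73.2°) = 59.5° from the x-axis; with |TD| = 20.8, D = T + 20.8·(cos 59.5°, sin 59.5°) = (31.5, -4.79). TD is perpendicular to DP; with |DP| = 24.7 on the left of TD, P = D + 24.7·(-0.862, 0.508) = (10.2, 7.75). Then |WP| = |P − W| = 12.8.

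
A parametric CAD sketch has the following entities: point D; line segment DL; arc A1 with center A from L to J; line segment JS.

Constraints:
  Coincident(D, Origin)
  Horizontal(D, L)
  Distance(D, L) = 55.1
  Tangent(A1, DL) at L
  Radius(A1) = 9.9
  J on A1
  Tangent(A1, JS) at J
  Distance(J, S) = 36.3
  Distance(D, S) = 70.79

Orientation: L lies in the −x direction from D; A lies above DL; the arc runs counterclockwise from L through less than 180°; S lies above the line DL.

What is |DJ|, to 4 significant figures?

46.92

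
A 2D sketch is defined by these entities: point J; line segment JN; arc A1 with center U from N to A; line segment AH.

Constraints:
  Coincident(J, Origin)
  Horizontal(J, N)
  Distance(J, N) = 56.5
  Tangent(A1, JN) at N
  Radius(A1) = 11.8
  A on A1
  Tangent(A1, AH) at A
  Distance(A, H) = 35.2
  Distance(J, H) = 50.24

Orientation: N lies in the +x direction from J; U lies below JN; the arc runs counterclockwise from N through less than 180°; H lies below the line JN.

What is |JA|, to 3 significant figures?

46.2

J is at the origin; J and N share the same y with |JN| = 56.5 and N on the +x side, so N = (56.5, 0.00). Tangency of A1 to JN means the radius UN is perpendicular to JN, so U = N + (0, -11.8) = (56.5, -11.8). Since UA ⟂ AH (tangency), |UH| = √(11.8² + 35.2²) = 37.1 regardless of where A sits on A1. So H lies on both circle(J, 50.24) and circle(U, 37.1); the below-JN intersection is H = (31.4, -39.2). A is the foot of the tangent from H: A = (45.7, -7.01).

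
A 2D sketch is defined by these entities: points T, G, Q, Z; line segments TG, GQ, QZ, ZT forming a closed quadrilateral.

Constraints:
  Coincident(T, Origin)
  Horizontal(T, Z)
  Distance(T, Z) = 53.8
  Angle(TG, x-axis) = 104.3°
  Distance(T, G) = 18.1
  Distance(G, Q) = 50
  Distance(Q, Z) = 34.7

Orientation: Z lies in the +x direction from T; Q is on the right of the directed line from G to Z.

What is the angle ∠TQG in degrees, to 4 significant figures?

12.48°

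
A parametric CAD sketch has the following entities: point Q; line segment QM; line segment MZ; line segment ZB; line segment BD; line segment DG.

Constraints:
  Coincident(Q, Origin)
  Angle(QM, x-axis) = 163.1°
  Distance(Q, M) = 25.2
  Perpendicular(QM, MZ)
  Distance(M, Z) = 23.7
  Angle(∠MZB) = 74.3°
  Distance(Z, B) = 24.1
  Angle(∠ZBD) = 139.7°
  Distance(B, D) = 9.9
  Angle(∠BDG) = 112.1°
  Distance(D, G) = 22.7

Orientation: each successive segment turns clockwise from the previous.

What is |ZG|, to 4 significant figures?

37.22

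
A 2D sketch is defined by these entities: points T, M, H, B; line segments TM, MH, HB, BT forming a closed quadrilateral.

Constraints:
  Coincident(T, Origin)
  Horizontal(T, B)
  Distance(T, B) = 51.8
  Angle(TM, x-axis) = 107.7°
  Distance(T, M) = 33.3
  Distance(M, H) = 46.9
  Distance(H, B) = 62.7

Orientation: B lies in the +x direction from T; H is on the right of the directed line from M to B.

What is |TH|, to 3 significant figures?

17.7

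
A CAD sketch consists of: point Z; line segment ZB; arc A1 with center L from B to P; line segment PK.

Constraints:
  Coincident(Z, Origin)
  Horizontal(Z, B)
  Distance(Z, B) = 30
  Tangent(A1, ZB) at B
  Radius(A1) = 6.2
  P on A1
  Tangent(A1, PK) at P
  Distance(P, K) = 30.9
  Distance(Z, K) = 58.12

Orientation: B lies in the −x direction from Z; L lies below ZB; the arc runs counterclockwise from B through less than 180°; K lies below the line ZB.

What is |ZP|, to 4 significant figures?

35.77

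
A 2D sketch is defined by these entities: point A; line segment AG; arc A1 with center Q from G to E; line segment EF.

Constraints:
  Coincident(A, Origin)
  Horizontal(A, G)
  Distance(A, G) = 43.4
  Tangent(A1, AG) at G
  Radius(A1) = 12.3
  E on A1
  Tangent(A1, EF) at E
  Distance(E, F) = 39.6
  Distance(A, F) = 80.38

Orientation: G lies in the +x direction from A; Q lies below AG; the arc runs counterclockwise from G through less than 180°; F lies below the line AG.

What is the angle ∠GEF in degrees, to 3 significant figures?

111°

Checks: |QE| = 12.30 ✓; ∠(QE, EF) = 90.00° ✓; |EF| = 39.60 ✓; |AF| = 80.38 ✓.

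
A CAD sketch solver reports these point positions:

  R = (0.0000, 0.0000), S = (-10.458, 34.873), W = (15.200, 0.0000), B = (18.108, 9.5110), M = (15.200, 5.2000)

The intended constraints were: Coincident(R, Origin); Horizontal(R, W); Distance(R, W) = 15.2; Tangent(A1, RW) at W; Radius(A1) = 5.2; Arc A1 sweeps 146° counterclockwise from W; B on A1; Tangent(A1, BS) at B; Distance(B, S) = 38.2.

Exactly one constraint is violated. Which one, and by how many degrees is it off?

Tangent(A1, BS) at B — off by 7.60°.

R = (0.00, 0.00) ✓; R.y = 0.00, W.y = 0.00 ✓; |RW| = 15.20 ✓; ∠(MW, WR) = 90.00° ✓; |MW| = 5.200 ✓; bearing(M→B) − bearing(M→W) = 146.0° ✓; |MB| = 5.200 ✓; ∠(MB, BS) = 97.60° ✗; |BS| = 38.20 ✓.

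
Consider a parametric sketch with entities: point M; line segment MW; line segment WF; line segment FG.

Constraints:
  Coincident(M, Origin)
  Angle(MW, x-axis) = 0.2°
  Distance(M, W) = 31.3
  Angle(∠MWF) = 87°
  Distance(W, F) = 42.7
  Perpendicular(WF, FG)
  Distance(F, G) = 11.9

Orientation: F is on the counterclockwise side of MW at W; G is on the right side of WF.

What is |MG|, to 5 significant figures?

59.570

M is at the origin; MW runs at 0.2° with length 31.3, so W = 31.3·(cos 0.2°, sin 0.2°) = (31.300, 0.10926). ∠MWF = 87.0°, so WF runs at 0.2° + (180° − 87.0°) = 93.200° from the x-axis; with |WF| = 42.7, F = W + 42.7·(cos 93.200°, sin 93.200°) = (28.916, 42.743). WF ⟂ FG; with |FG| = 11.9 on the right of WF, G = F + 11.9·(0.99844, 0.055822) = (40.798, 43.407). Then |MG| = |G − M| = 59.570.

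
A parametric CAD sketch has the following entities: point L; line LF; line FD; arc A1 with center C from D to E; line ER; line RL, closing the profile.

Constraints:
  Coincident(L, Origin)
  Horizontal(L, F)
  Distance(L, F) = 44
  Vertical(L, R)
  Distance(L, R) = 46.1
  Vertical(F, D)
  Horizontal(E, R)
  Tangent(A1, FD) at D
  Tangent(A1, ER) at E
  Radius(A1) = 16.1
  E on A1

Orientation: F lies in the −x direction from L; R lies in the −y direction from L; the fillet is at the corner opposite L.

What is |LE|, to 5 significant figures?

53.885

The virtual corner opposite L is at (-44.000, -46.100). The tangent condition forces CD to be normal to FD and the tangent condition forces CE to be normal to ER, with radius 16.1, so the center C sits 16.1 in from both sides at C = (-27.900, -30.000). That places the tangent points at D = (-44.000, -30.000) on FD and E = (-27.900, -46.100) on ER. Then |LE| = |E − L| = 53.885.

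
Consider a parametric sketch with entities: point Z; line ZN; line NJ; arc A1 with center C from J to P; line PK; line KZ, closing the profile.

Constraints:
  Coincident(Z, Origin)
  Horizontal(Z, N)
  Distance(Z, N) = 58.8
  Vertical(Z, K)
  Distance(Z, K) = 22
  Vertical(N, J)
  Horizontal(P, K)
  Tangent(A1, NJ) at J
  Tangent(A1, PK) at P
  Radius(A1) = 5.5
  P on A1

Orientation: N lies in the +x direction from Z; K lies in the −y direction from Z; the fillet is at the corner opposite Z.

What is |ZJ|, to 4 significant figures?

61.07

The virtual corner opposite Z is at (58.80, -22.00). Tangency of A1 to NJ means the radius CJ is perpendicular to NJ and A1 meets PK tangentially, so CP is at right angles to PK, with radius 5.5, so the center C sits 5.5 in from both sides at C = (53.30, -16.50). That places the tangent points at J = (58.80, -16.50) on NJ and P = (53.30, -22.00) on PK. Then |ZJ| = |J − Z| = 61.07.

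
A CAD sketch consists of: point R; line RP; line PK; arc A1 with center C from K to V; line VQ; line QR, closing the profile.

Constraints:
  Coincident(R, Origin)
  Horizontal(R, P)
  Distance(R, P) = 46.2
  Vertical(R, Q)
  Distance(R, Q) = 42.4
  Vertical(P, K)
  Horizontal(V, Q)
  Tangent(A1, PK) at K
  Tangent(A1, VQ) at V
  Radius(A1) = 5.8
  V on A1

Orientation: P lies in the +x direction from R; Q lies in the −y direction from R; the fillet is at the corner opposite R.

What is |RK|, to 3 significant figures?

58.9

The virtual corner opposite R is at (46.2, -42.4). Since A1 is tangent to PK there, CK ⟂ PK and tangency of A1 to VQ means the radius CV is perpendicular to VQ, with radius 5.8, so the center C sits 5.8 in from both sides at C = (40.4, -36.6). That places the tangent points at K = (46.2, -36.6) on PK and V = (40.4, -42.4) on VQ. Then |RK| = |K − R| = 58.9.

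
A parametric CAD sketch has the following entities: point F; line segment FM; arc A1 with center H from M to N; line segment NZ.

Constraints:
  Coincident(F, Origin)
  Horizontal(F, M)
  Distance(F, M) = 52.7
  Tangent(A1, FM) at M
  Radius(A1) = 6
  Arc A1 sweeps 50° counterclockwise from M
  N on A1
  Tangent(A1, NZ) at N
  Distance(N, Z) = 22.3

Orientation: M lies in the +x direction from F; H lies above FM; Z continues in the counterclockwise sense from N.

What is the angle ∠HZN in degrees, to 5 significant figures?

15.059°

On A1, M sits at bearing -90° from H; a 50° counterclockwise sweep puts N at bearing -40°, so N = H + 6.0·(cos -40°, sin -40°) = (57.296, 2.1433). Since A1 is tangent to NZ there, HN ⟂ NZ, so NZ runs along (−sin -40°, cos -40°); with |NZ| = 22.3, Z = (71.630, 19.226). Then cos ∠HZN = ZH·ZN / (|ZH||ZN|), giving 15.059°.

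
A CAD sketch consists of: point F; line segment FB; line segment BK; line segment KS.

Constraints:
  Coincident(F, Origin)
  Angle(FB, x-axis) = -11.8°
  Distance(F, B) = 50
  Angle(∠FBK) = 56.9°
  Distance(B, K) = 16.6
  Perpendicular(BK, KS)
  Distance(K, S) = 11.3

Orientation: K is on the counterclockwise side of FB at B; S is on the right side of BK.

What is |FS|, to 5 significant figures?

54.253

F is at the origin; FB runs at -11.8° with length 50.0, so B = 50.0·(cos -11.8°, sin -11.8°) = (48.943, -10.225). ∠FBK = 56.9°, so BK runs at -11.8° + (180° − 56.9°) = 111.30° from the x-axis; with |BK| = 16.6, K = B + 16.6·(cos 111.30°, sin 111.30°) = (42.913, 5.2413). BK is perpendicular to KS; with |KS| = 11.3 on the right of BK, S = K + 11.3·(0.93169, 0.36325) = (53.442, 9.3460). Then |FS| = |S − F| = 54.253.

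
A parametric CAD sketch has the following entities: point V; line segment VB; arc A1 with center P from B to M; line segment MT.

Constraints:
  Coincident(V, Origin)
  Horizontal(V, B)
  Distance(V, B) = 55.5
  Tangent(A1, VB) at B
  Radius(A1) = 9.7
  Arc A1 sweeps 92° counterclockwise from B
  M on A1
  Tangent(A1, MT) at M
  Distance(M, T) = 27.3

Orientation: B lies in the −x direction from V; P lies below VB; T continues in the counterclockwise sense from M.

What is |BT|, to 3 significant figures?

38.3

On A1, B sits at bearing 90° from P; a 92° counterclockwise sweep puts M at bearing 182°, so M = P + 9.7·(cos 182°, sin 182°) = (-65.2, -10.0). Tangency of A1 to MT means the radius PM is perpendicular to MT, so MT runs along (−sin 182°, cos 182°); with |MT| = 27.3, T = (-64.2, -37.3). Then |BT| = |T − B| = 38.3.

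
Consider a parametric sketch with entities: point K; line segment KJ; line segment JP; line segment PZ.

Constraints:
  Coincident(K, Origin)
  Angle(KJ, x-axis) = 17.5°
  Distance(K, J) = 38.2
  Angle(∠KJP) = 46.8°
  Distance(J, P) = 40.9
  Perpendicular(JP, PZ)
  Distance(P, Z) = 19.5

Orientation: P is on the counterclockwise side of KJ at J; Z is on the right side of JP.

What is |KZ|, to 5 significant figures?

49.591

K is at the origin; KJ runs at 17.5° with length 38.2, so J = 38.2·(cos 17.5°, sin 17.5°) = (36.432, 11.487). ∠KJP = 46.8°, so JP runs at 17.5° + (180° − 46.8°) = 150.70° from the x-axis; with |JP| = 40.9, P = J + 40.9·(cos 150.70°, sin 150.70°) = (0.76435, 31.503). JP is perpendicular to PZ; with |PZ| = 19.5 on the right of JP, Z = P + 19.5·(0.48938, 0.87207) = (10.307, 48.508). Then |KZ| = |Z − K| = 49.591.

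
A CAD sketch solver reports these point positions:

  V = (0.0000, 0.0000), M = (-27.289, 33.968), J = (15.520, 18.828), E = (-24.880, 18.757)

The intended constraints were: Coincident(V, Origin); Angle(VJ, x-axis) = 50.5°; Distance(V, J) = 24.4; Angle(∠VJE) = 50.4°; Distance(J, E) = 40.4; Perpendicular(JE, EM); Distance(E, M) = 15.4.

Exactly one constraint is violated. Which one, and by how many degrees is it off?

Perpendicular(JE, EM) — off by 8.90°.

V = (0.00, 0.00) ✓; VJ at 50.50° ✓; |VJ| = 24.40 ✓; ∠VJE = 50.40° ✓; |JE| = 40.40 ✓; ∠(JE, EM) = 81.10° ✗; |EM| = 15.40 ✓.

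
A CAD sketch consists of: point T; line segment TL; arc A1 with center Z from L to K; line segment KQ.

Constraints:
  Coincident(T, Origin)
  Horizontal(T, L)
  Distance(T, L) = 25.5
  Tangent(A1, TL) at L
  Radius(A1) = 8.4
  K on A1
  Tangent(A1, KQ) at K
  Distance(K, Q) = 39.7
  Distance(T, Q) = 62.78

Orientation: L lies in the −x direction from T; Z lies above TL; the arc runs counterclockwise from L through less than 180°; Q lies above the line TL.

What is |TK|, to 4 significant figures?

23.53

T is at the origin; T and L share the same y with |TL| = 25.5 and L on the −x side, so L = (-25.50, 0.000). Tangency of A1 to TL means the radius ZL is perpendicular to TL, so Z = L + (0, 8.4) = (-25.50, 8.400). Since ZK ⟂ KQ (tangency), |ZQ| = √(8.4² + 39.7²) = 40.58 regardless of where K sits on A1. So Q lies on both circle(T, 62.78) and circle(Z, 40.58); the above-TL intersection is Q = (-44.56, 44.22). K is the foot of the tangent from Q: K = (-19.06, 13.79).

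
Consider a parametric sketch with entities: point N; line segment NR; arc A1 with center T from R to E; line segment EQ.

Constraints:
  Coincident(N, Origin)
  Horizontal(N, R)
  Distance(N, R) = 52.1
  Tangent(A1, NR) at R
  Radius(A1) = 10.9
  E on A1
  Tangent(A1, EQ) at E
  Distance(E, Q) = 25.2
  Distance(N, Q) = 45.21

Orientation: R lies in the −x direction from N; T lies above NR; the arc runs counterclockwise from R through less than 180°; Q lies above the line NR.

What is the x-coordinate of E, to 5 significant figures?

-41.877

N is at the origin; N and R share the same y with |NR| = 52.1 and R on the −x side, so R = (-52.100, 0.0000). A1 meets NR tangentially, so TR is at right angles to NR, so T = R + (0, 10.9) = (-52.100, 10.900). Since TE ⟂ EQ (tangency), |TQ| = √(10.9² + 25.2²) = 27.456 regardless of where E sits on A1. So Q lies on both circle(N, 45.21) and circle(T, 27.456); the above-NR intersection is Q = (-33.137, 30.756). E is the foot of the tangent from Q: E = (-41.877, 7.1197).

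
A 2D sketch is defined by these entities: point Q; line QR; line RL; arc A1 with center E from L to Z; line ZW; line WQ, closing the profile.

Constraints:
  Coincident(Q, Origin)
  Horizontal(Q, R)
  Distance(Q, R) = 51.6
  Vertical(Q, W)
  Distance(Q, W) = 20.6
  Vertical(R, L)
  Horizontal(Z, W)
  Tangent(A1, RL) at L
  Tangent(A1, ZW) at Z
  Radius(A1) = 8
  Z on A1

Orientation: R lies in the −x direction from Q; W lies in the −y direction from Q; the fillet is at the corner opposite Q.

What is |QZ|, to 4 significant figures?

48.22

The virtual corner opposite Q is at (-51.60, -20.60). Tangency of A1 to RL means the radius EL is perpendicular to RL and the tangent condition forces EZ to be normal to ZW, with radius 8.0, so the center E sits 8.0 in from both sides at E = (-43.60, -12.60). That places the tangent points at L = (-51.60, -12.60) on RL and Z = (-43.60, -20.60) on ZW. Then |QZ| = |Z − Q| = 48.22.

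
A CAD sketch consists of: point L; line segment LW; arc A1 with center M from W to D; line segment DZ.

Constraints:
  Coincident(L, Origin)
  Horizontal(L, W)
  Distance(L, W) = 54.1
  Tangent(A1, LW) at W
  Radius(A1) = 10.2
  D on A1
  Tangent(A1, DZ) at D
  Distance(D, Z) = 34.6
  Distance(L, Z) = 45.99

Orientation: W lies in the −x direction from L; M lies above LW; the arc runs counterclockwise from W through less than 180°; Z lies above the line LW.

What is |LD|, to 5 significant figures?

45.429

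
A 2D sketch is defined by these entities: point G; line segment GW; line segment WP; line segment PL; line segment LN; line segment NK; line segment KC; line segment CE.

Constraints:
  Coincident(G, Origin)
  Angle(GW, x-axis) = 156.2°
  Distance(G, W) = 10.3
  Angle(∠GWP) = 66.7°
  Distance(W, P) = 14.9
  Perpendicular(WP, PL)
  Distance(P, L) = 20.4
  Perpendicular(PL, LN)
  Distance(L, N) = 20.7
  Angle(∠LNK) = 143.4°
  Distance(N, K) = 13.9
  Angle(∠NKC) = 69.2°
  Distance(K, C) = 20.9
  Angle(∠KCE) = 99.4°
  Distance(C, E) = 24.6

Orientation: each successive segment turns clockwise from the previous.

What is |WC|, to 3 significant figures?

1.07

G is at the origin; GW runs at 156.2° with length 10.3, so W = (-9.42, 4.16). ∠GWP = 66.7° gives WP at 42.9° from the x-axis; with |WP| = 14.9, P = (1.49, 14.3). The perpendicularity gives PL at right angles to WP, so PL runs at -47.1°; with |PL| = 20.4, L = (15.4, -0.645). The perpendicularity gives LN at right angles to PL, so LN runs at -137°; with |LN| = 20.7, N = (0.214, -14.7). ∠LNK = 143.4° gives NK at -174° from the x-axis; with |NK| = 13.9, K = (-13.6, -16.3). ∠NKC = 69.2° gives KC at 75.5° from the x-axis; with |KC| = 20.9, C = (-8.37, 3.97). Then |WC| = |C − W| = 1.07.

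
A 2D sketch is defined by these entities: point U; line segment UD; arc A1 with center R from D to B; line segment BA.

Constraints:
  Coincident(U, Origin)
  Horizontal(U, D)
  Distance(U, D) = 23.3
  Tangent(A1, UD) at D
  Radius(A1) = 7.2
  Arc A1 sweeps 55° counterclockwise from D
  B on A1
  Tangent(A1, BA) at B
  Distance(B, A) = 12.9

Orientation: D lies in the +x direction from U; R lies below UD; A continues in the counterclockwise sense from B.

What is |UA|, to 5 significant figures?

16.913

On A1, D sits at bearing 90° from R; a 55° counterclockwise sweep puts B at bearing 145°, so B = R + 7.2·(cos 145°, sin 145°) = (17.402, -3.0702). Since A1 is tangent to BA there, RB ⟂ BA, so BA runs along (−sin 145°, cos 145°); with |BA| = 12.9, A = (10.003, -13.637). Then |UA| = |A − U| = 16.913.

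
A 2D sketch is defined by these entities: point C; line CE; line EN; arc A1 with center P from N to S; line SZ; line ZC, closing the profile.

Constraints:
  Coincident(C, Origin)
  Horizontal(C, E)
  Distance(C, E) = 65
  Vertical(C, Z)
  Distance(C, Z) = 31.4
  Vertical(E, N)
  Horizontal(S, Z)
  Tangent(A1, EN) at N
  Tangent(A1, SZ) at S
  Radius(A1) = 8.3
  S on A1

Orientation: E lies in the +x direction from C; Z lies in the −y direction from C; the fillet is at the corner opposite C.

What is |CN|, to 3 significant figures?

69.0

C is at the origin; C and E share the same y with |CE| = 65.0 and E on the +x side, so E = (65.0, 0.00). CZ is vertical with |CZ| = 31.4 and Z on the −y side, so Z = (0.00, -31.4). The virtual corner opposite C is at (65.0, -31.4). Tangency of A1 to EN means the radius PN is perpendicular to EN and since A1 is tangent to SZ there, PS ⟂ SZ, with radius 8.3, so the center P sits 8.3 in from both sides at P = (56.7, -23.1). That places the tangent points at N = (65.0, -23.1) on EN and S = (56.7, -31.4) on SZ. Then |CN| = |N − C| = 69.0.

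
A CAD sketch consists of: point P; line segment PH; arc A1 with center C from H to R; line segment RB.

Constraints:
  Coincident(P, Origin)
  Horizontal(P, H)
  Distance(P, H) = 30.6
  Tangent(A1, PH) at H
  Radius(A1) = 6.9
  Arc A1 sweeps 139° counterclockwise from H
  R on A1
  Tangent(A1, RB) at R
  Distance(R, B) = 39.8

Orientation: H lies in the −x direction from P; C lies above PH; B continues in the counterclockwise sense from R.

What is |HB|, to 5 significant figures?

45.951

P is at the origin; PH is horizontal with |PH| = 30.6 and H on the −x side, so H = (-30.600, 0.0000). A1 meets PH tangentially, so CH is at right angles to PH, so C = H + (0, 6.9) = (-30.600, 6.9000). On A1, H sits at bearing -90° from C; a 139° counterclockwise sweep puts R at bearing 49°, so R = C + 6.9·(cos 49°, sin 49°) = (-26.073, 12.107). The tangent condition forces CR to be normal to RB, so RB runs along (−sin 49°, cos 49°); with |RB| = 39.8, B = (-56.111, 38.219). Then |HB| = |B − H| = 45.951.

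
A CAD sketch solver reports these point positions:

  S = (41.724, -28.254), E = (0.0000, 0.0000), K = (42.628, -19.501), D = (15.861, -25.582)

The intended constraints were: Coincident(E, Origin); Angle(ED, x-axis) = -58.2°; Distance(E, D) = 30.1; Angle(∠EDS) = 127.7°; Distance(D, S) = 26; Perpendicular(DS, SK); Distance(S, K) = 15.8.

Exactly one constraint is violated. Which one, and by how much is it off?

Distance(S, K) = 15.8 — off by 7.00.

E = (0.00, 0.00) ✓; ED at -58.20° ✓; |ED| = 30.10 ✓; ∠EDS = 127.7° ✓; |DS| = 26.00 ✓; ∠(DS, SK) = 90.00° ✓; |SK| = 8.800 ✗.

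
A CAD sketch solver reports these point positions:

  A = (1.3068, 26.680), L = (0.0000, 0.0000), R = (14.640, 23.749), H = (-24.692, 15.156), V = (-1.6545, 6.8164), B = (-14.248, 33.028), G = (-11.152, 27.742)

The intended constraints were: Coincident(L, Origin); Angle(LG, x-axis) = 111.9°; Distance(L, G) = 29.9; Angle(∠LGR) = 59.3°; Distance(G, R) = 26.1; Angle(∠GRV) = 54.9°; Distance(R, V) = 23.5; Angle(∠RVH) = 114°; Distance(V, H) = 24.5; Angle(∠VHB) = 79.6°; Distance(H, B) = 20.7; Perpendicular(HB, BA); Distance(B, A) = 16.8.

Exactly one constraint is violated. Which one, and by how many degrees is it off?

Perpendicular(HB, BA) — off by 8.10°.

L = (0.00, 0.00) ✓; LG at 111.9° ✓; |LG| = 29.90 ✓; ∠LGR = 59.30° ✓; |GR| = 26.10 ✓; ∠GRV = 54.90° ✓; |RV| = 23.50 ✓; ∠RVH = 114.0° ✓; |VH| = 24.50 ✓; ∠VHB = 79.60° ✓; |HB| = 20.70 ✓; ∠(HB, BA) = 81.90° ✗; |BA| = 16.80 ✓.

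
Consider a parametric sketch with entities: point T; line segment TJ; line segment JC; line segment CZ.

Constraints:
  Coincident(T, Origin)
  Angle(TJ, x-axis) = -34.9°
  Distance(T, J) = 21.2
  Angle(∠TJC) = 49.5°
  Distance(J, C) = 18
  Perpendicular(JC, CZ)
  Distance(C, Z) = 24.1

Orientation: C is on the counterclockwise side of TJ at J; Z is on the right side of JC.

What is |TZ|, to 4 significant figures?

40.44

T is at the origin; TJ runs at -34.9° with length 21.2, so J = 21.2·(cos -34.9°, sin -34.9°) = (17.39, -12.13). ∠TJC = 49.5°, so JC runs at -34.9° + (180° − 49.5°) = 95.60° from the x-axis; with |JC| = 18.0, C = J + 18.0·(cos 95.60°, sin 95.60°) = (15.63, 5.785). The perpendicularity gives CZ at right angles to JC; with |CZ| = 24.1 on the right of JC, Z = C + 24.1·(0.9952, 0.09758) = (39.62, 8.136). Then |TZ| = |Z − T| = 40.44.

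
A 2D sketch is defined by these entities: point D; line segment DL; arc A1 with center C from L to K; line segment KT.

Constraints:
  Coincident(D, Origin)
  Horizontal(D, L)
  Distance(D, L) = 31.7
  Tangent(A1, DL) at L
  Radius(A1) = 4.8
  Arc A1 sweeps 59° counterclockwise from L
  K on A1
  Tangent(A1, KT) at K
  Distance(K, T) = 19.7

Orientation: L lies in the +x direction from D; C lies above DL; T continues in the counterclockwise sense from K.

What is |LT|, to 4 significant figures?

23.93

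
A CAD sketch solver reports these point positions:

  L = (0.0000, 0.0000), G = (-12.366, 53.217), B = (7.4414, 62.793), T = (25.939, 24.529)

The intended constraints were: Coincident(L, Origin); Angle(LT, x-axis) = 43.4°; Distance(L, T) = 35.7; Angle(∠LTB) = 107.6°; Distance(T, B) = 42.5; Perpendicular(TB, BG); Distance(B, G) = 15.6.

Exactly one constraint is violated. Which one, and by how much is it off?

Distance(B, G) = 15.6 — off by 6.40.

L = (0.00, 0.00) ✓; LT at 43.40° ✓; |LT| = 35.70 ✓; ∠LTB = 107.6° ✓; |TB| = 42.50 ✓; ∠(TB, BG) = 90.00° ✓; |BG| = 22.00 ✗.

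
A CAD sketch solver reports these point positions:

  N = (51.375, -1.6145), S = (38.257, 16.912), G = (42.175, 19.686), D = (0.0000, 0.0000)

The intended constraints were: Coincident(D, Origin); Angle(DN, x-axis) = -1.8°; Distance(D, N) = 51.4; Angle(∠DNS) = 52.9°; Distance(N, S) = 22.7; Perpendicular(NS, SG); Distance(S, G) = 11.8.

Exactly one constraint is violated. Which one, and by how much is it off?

Distance(S, G) = 11.8 — off by 7.00.

D = (0.00, 0.00) ✓; DN at -1.800° ✓; |DN| = 51.40 ✓; ∠DNS = 52.90° ✓; |NS| = 22.70 ✓; ∠(NS, SG) = 90.00° ✓; |SG| = 4.801 ✗.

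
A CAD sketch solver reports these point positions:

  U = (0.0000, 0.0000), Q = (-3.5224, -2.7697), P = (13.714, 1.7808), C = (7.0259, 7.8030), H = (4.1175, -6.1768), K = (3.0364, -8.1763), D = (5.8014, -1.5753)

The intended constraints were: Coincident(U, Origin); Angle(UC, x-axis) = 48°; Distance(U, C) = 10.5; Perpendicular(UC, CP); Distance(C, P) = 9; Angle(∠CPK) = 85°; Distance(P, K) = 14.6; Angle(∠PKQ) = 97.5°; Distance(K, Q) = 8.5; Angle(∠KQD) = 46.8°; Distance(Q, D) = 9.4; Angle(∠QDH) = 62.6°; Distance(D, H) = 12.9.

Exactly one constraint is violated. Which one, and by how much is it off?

Distance(D, H) = 12.9 — off by 8.00.

U = (0.00, 0.00) ✓; UC at 48.00° ✓; |UC| = 10.50 ✓; ∠(UC, CP) = 90.00° ✓; |CP| = 9.000 ✓; ∠CPK = 85.00° ✓; |PK| = 14.60 ✓; ∠PKQ = 97.50° ✓; |KQ| = 8.500 ✓; ∠KQD = 46.80° ✓; |QD| = 9.400 ✓; ∠QDH = 62.60° ✓; |DH| = 4.900 ✗.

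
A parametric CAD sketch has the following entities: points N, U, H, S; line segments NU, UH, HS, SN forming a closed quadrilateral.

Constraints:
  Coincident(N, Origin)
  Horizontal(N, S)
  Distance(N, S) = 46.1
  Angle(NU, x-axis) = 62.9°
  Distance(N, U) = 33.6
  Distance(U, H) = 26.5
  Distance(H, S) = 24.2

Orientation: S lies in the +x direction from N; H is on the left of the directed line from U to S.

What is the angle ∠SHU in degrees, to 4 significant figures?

115.6°

Checks: N.y = 0.00, S.y = 0.00 ✓; |UH| = 26.50 ✓; |HS| = 24.20 ✓.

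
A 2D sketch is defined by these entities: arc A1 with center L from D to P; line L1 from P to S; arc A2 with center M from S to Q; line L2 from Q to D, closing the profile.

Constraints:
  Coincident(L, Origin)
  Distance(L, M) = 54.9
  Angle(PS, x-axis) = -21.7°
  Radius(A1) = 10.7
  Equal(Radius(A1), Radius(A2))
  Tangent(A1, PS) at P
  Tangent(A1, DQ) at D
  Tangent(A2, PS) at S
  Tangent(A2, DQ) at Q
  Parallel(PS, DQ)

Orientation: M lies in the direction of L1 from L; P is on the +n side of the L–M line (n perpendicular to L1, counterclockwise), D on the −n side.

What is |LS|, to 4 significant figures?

55.93

The slot axis is L1's direction at -21.7°, so u = (cos -21.7°, sin -21.7°) = (0.9291, -0.3697) and n = (−sin -21.7°, cos -21.7°) = (0.3697, 0.9291). L is at the origin and M lies 54.9 along u from L, so M = 54.9·u = (51.01, -20.30). Tangency of A1 to both parallel lines with radius 10.7 puts P and D at L ± 10.7·n: P = (3.956, 9.942), D = (-3.956, -9.942). Equal radii place S and Q the same way about M: S = M + 10.7·n = (54.97, -10.36), Q = M − 10.7·n = (47.05, -30.24). Then |LS| = |S − L| = 55.93.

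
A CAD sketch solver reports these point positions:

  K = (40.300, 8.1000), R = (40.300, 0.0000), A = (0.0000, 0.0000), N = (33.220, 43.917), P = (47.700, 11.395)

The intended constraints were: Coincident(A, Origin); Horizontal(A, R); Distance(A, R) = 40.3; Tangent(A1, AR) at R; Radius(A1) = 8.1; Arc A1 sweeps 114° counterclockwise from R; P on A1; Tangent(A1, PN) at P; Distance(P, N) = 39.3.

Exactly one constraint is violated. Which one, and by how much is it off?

Distance(P, N) = 39.3 — off by 3.70.

A = (0.00, 0.00) ✓; A.y = 0.00, R.y = 0.00 ✓; |AR| = 40.30 ✓; ∠(KR, RA) = 90.00° ✓; |KR| = 8.100 ✓; bearing(K→P) − bearing(K→R) = 114.0° ✓; |KP| = 8.100 ✓; ∠(KP, PN) = 90.00° ✓; |PN| = 35.60 ✗.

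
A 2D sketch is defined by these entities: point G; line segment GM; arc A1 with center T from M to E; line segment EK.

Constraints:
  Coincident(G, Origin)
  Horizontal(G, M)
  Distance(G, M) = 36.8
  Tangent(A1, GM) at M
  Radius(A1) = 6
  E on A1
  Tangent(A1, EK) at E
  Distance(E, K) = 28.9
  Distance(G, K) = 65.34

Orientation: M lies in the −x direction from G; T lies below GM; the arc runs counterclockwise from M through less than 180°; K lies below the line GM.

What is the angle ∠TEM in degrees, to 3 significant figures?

67.4°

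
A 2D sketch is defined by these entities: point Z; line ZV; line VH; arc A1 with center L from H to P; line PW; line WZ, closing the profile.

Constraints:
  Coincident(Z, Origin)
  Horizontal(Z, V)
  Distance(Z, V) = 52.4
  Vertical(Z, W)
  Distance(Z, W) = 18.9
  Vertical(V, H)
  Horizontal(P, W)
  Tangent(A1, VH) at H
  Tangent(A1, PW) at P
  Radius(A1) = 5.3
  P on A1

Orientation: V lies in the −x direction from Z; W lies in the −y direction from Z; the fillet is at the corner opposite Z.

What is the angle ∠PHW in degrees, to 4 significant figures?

39.22°

Z is at the origin; ZV is horizontal with |ZV| = 52.4 and V on the −x side, so V = (-52.40, 0.000). ZW is vertical with |ZW| = 18.9 and W on the −y side, so W = (0.000, -18.90). The virtual corner opposite Z is at (-52.40, -18.90). A1 meets VH tangentially, so LH is at right angles to VH and tangency of A1 to PW means the radius LP is perpendicular to PW, with radius 5.3, so the center L sits 5.3 in from both sides at L = (-47.10, -13.60). That places the tangent points at H = (-52.40, -13.60) on VH and P = (-47.10, -18.90) on PW. Then cos ∠PHW = HP·HW / (|HP||HW|), giving 39.22°.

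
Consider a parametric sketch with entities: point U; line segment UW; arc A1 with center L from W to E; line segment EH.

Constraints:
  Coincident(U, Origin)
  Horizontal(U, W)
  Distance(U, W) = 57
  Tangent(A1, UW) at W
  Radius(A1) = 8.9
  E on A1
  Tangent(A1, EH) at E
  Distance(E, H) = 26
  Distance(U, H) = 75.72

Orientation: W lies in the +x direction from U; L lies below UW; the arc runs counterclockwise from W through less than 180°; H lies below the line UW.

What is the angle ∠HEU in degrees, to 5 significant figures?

147.75°

U is at the origin; UW is horizontal with |UW| = 57.0 and W on the +x side, so W = (57.000, 0.0000). The tangent condition forces LW to be normal to UW, so L = W + (0, -8.9) = (57.000, -8.9000). Since LE ⟂ EH (tangency), |LH| = √(8.9² + 26.0²) = 27.481 regardless of where E sits on A1. So H lies on both circle(U, 75.72) and circle(L, 27.481); the below-UW intersection is H = (67.510, -34.292). E is the foot of the tangent from H: E = (50.322, -14.783).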